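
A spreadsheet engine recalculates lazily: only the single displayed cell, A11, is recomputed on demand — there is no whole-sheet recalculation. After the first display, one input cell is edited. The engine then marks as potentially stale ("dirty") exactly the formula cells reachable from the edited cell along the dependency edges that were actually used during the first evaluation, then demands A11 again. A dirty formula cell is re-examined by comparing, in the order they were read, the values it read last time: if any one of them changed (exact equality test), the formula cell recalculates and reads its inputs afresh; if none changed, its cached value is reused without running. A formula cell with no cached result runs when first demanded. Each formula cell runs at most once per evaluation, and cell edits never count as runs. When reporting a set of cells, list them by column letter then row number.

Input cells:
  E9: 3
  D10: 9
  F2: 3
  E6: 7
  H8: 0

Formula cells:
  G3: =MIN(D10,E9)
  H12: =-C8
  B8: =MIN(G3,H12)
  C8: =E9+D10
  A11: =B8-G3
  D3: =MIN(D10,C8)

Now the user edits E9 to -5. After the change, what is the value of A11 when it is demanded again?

First evaluation (everything demanded from the output):
  C8 = 3 + 9 = 12
  G3 = MIN(9, 3) = 3
  H12 = -(12) = -12
  B8 = MIN(3, -12) = -12
  A11 = -12 - 3 = -15

Propagation after the edit:
  C8: runs — E9 3->-5; result 4.
  G3: runs — E9 3->-5; result -5.
  H12: runs — C8 12->4; result -4.
  B8: runs — G3 3->-5; H12 -12->-4; result -5.
  A11: runs — B8 -12->-5; G3 3->-5; result 0.

New value of A11: 0.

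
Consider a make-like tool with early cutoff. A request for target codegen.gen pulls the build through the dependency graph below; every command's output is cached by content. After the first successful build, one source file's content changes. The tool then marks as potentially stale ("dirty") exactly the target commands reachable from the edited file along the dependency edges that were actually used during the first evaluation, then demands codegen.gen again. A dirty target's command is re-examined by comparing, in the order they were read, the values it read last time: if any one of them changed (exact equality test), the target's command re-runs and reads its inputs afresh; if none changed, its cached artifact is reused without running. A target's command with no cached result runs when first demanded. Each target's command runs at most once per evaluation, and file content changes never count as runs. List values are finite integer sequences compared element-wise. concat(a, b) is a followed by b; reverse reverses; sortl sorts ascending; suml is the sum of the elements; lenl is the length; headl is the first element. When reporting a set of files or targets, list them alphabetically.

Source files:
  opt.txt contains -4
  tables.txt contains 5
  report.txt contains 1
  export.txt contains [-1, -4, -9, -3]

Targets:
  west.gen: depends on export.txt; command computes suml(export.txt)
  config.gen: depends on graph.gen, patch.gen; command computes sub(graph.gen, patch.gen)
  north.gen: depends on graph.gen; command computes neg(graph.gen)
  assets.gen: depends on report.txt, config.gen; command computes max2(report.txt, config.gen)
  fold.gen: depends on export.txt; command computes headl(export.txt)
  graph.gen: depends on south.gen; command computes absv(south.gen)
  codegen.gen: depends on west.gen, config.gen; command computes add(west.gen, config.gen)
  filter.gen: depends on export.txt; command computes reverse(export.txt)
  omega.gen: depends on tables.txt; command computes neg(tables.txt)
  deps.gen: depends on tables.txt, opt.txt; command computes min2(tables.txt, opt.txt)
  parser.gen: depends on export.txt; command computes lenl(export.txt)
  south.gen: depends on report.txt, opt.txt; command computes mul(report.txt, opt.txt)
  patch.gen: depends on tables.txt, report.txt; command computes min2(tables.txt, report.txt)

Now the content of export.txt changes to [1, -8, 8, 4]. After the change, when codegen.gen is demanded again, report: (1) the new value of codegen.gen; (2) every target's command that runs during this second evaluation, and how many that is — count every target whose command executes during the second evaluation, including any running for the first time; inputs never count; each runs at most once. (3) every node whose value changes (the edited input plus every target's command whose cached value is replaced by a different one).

First demand of the output computes:
  patch.gen = min2(5, 1) = 1
  south.gen = mul(1, -4) = -4
  graph.gen = absv(-4) = 4
  config.gen = sub(4, 1) = 3
  west.gen = suml([-1, -4, -9, -3]) = -17
  codegen.gen = add(-17, 3) = -14

After the edit, cleaning proceeds:
  west.gen: a read changed (export.txt [-1, -4, -9, -3]->[1, -8, 8, 4]) — executes, giving 5.
  codegen.gen: a read changed (west.gen -17->5) — executes, giving 8.

Demanding codegen.gen again yields 8.
2 target commands run: codegen.gen, west.gen.
The nodes whose values change: codegen.gen, export.txt, west.gen.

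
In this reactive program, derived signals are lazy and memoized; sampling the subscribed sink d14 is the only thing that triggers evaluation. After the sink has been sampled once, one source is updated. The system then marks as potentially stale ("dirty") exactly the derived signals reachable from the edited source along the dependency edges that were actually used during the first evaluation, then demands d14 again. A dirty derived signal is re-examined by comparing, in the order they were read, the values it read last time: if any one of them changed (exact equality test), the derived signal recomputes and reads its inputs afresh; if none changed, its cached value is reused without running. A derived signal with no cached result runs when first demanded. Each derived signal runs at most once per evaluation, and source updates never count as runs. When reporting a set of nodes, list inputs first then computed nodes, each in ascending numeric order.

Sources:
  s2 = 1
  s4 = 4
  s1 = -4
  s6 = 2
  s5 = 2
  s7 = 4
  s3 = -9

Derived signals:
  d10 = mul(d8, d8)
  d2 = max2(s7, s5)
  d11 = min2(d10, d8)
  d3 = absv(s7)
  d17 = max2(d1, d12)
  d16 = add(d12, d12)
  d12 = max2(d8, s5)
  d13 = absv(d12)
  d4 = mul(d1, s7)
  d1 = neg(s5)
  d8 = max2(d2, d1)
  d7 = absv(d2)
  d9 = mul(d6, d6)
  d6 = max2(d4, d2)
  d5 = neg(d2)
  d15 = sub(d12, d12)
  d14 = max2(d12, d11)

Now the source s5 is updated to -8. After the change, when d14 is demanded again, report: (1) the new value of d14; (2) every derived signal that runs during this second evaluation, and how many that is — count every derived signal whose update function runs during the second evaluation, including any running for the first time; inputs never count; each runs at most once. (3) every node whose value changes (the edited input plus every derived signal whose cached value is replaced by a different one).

Demanding d14 again yields 8.
7 derived signals run: d1, d2, d8, d10, d11, d12, d14.
The nodes whose values change: s5, d1, d8, d10, d11, d12, d14.

First demand of the output computes:
  d1 = neg(2) = -2
  d2 = max2(4, 2) = 4
  d8 = max2(4, -2) = 4
  d10 = mul(4, 4) = 16
  d11 = min2(16, 4) = 4
  d12 = max2(4, 2) = 4
  d14 = max2(4, 4) = 4

After the edit, cleaning proceeds:
  d1: a read changed (s5 2->-8) — executes, giving 8.
  d2: a read changed (s5 2->-8) — executes, giving 4 — identical to its old value.
  d8: a read changed (d1 -2->8) — executes, giving 8.
  d10: a read changed (d8 4->8; d8 4->8) — executes, giving 64.
  d11: a read changed (d10 16->64; d8 4->8) — executes, giving 8.
  d12: a read changed (d8 4->8; s5 2->-8) — executes, giving 8.
  d14: a read changed (d12 4->8; d11 4->8) — executes, giving 8.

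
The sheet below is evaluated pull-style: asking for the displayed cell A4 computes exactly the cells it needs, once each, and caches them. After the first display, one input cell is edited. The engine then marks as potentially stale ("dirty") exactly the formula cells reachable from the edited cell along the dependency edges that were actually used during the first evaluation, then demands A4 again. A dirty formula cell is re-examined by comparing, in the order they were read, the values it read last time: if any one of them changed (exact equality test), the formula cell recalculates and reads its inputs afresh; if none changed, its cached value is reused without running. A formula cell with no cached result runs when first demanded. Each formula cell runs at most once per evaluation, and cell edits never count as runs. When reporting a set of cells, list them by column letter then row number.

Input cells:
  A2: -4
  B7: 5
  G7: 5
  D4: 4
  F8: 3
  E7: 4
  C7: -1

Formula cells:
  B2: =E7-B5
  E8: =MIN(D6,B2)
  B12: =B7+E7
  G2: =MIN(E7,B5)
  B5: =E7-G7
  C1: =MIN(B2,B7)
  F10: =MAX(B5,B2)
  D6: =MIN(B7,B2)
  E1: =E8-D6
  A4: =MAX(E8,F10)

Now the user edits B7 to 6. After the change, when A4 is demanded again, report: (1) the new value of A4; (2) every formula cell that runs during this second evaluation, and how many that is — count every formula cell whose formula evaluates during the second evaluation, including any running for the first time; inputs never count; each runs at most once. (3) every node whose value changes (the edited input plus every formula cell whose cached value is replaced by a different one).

First demand of the output computes:
  B5 = 4 - 5 = -1
  B2 = 4 - -1 = 5
  D6 = MIN(5, 5) = 5
  E8 = MIN(5, 5) = 5
  F10 = MAX(-1, 5) = 5
  A4 = MAX(5, 5) = 5

After the edit, cleaning proceeds:
  D6: a read changed (B7 5->6) — executes, giving 5 — identical to its old value.
  E8: dirty, but its reads are unchanged (D6 unchanged, B2 unchanged); cached 5 stands.
  A4: dirty, but its reads are unchanged (E8 unchanged, F10 unchanged); cached 5 stands.

Note the absorption at D6: it re-runs yet its value is the same, leaving the output's value untouched.

Demanding A4 again yields 5.
1 formula cells run: D6.
The nodes whose values change: B7.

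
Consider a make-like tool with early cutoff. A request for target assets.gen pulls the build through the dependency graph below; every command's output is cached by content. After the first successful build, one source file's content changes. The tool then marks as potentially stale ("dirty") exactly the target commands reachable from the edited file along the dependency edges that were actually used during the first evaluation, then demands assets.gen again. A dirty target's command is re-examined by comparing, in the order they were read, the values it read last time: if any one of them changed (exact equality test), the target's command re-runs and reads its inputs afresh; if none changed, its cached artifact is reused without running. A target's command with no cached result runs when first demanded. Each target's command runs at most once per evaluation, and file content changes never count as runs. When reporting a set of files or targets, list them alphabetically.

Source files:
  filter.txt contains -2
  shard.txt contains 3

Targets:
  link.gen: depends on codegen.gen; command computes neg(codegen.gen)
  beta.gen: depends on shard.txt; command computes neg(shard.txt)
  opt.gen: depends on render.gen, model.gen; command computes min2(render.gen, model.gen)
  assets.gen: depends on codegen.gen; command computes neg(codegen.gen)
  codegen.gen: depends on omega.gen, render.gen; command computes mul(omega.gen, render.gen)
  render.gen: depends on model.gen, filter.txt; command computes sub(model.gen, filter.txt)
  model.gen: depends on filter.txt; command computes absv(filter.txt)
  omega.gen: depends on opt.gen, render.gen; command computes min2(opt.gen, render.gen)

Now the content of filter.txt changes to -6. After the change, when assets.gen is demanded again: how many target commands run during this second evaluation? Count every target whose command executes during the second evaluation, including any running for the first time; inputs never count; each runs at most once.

6 target commands run: assets.gen, codegen.gen, model.gen, omega.gen, opt.gen, render.gen.

First demand of the output computes:
  model.gen = absv(-2) = 2
  render.gen = sub(2, -2) = 4
  opt.gen = min2(4, 2) = 2
  omega.gen = min2(2, 4) = 2
  codegen.gen = mul(2, 4) = 8
  assets.gen = neg(8) = -8

After the edit, cleaning proceeds:
  model.gen: a read changed (filter.txt -2->-6) — executes, giving 6.
  render.gen: a read changed (model.gen 2->6; filter.txt -2->-6) — executes, giving 12.
  opt.gen: a read changed (render.gen 4->12; model.gen 2->6) — executes, giving 6.
  omega.gen: a read changed (opt.gen 2->6; render.gen 4->12) — executes, giving 6.
  codegen.gen: a read changed (omega.gen 2->6; render.gen 4->12) — executes, giving 72.
  assets.gen: a read changed (codegen.gen 8->72) — executes, giving -72.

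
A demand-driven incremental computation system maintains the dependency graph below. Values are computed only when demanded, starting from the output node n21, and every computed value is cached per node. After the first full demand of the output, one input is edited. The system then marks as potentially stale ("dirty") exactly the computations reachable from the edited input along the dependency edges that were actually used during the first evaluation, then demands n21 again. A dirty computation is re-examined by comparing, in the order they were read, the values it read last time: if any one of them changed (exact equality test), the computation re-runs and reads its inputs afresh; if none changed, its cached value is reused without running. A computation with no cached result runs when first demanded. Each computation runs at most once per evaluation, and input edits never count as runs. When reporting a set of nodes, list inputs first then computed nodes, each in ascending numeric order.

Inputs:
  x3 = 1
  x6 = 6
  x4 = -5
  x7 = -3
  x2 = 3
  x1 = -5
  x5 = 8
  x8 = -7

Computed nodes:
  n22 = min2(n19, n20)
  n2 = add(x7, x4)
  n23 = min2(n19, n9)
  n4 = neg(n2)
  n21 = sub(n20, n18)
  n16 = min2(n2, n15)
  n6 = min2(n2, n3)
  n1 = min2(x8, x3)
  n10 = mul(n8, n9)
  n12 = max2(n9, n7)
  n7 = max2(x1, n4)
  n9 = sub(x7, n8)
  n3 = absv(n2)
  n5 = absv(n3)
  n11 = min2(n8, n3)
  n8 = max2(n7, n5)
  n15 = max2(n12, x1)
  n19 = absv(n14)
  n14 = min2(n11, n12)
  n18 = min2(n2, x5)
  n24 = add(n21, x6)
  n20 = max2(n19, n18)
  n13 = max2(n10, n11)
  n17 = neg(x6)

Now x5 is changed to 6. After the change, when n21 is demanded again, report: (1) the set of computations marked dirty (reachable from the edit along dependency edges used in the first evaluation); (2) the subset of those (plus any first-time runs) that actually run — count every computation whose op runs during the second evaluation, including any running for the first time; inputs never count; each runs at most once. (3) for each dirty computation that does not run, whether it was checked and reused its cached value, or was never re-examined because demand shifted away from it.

Marked dirty: n18, n20, n21.
Computations that run: n18 — 1 in total.
Checked but reused from cache: n20, n21.
Key observation: the change is absorbed at n18 — it re-runs but produces the same value, and the output's value is unchanged.

First evaluation (everything demanded from the output):
  n2 = add(-3, -5) = -8
  n3 = absv(-8) = 8
  n4 = neg(-8) = 8
  n5 = absv(8) = 8
  n7 = max2(-5, 8) = 8
  n8 = max2(8, 8) = 8
  n9 = sub(-3, 8) = -11
  n11 = min2(8, 8) = 8
  n12 = max2(-11, 8) = 8
  n14 = min2(8, 8) = 8
  n18 = min2(-8, 8) = -8
  n19 = absv(8) = 8
  n20 = max2(8, -8) = 8
  n21 = sub(8, -8) = 16

Propagation after the edit:
  n18: runs — x5 8->6; result -8 (same value as before).
  n20: checked — values it read are unchanged (n19 unchanged, n18 unchanged); reused cached 8 without running.
  n21: checked — values it read are unchanged (n20 unchanged, n18 unchanged); reused cached 16 without running.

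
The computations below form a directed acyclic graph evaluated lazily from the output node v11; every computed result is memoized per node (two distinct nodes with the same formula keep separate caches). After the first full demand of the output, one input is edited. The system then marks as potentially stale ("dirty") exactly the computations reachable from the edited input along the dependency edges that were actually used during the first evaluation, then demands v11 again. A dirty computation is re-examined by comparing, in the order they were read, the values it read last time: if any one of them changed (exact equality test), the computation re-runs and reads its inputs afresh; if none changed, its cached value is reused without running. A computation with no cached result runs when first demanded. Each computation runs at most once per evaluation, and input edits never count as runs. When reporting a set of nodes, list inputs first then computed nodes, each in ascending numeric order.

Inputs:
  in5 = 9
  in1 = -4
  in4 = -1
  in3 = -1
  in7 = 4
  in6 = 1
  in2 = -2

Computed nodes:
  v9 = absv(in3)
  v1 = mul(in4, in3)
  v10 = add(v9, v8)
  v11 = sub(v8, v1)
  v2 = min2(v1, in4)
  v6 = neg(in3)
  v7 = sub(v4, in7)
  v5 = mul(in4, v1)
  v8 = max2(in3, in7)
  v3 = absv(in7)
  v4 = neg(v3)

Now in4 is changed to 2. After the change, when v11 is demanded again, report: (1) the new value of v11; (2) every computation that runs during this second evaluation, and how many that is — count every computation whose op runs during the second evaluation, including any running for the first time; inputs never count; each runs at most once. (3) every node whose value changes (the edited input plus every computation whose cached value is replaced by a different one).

First demand of the output computes:
  v1 = mul(-1, -1) = 1
  v8 = max2(-1, 4) = 4
  v11 = sub(4, 1) = 3

After the edit, cleaning proceeds:
  v1: a read changed (in4 -1->2) — executes, giving -2.
  v11: a read changed (v1 1->-2) — executes, giving 6.

Demanding v11 again yields 6.
2 computations run: v1, v11.
The nodes whose values change: in4, v1, v11.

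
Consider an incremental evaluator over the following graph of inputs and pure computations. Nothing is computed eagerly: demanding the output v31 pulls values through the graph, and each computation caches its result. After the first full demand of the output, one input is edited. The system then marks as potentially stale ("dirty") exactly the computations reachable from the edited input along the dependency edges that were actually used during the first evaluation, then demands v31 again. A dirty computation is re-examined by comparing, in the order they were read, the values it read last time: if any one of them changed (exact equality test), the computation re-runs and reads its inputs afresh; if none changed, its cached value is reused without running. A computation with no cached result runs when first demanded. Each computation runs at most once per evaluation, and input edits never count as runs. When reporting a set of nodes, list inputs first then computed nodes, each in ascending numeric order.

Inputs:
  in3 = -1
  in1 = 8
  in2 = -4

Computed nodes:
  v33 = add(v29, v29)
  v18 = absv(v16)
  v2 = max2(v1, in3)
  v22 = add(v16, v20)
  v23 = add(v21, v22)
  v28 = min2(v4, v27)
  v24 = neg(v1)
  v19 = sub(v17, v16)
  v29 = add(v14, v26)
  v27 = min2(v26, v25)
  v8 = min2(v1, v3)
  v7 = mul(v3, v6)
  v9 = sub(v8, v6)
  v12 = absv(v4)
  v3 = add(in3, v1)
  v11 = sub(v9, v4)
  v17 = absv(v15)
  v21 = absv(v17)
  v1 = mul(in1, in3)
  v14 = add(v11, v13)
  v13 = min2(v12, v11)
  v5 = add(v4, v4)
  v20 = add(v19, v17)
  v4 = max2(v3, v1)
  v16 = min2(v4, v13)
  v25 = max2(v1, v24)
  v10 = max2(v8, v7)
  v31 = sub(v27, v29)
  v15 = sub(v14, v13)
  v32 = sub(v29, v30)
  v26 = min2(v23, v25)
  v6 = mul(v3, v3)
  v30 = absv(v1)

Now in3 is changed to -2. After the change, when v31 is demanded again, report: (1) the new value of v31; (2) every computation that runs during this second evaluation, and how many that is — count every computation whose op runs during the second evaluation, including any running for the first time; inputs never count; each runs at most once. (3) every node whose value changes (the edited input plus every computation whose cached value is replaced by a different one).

Initial pass — values computed on the first demand:
  v1 = mul(8, -1) = -8
  v3 = add(-1, -8) = -9
  v4 = max2(-9, -8) = -8
  v6 = mul(-9, -9) = 81
  v8 = min2(-8, -9) = -9
  v9 = sub(-9, 81) = -90
  v11 = sub(-90, -8) = -82
  v12 = absv(-8) = 8
  v13 = min2(8, -82) = -82
  v14 = add(-82, -82) = -164
  v15 = sub(-164, -82) = -82
  v16 = min2(-8, -82) = -82
  v17 = absv(-82) = 82
  v19 = sub(82, -82) = 164
  v20 = add(164, 82) = 246
  v21 = absv(82) = 82
  v22 = add(-82, 246) = 164
  v23 = add(82, 164) = 246
  v24 = neg(-8) = 8
  v25 = max2(-8, 8) = 8
  v26 = min2(246, 8) = 8
  v27 = min2(8, 8) = 8
  v29 = add(-164, 8) = -156
  v31 = sub(8, -156) = 164

Second demand — change propagation:
  v1: re-runs because in3 -1->-2; new result -16.
  v3: re-runs because in3 -1->-2; v1 -8->-16; new result -18.
  v4: re-runs because v3 -9->-18; v1 -8->-16; new result -16.
  v6: re-runs because v3 -9->-18; v3 -9->-18; new result 324.
  v8: re-runs because v1 -8->-16; v3 -9->-18; new result -18.
  v9: re-runs because v8 -9->-18; v6 81->324; new result -342.
  v11: re-runs because v9 -90->-342; v4 -8->-16; new result -326.
  v12: re-runs because v4 -8->-16; new result 16.
  v13: re-runs because v12 8->16; v11 -82->-326; new result -326.
  v14: re-runs because v11 -82->-326; v13 -82->-326; new result -652.
  v15: re-runs because v14 -164->-652; v13 -82->-326; new result -326.
  v16: re-runs because v4 -8->-16; v13 -82->-326; new result -326.
  v17: re-runs because v15 -82->-326; new result 326.
  v19: re-runs because v17 82->326; v16 -82->-326; new result 652.
  v20: re-runs because v19 164->652; v17 82->326; new result 978.
  v21: re-runs because v17 82->326; new result 326.
  v22: re-runs because v16 -82->-326; v20 246->978; new result 652.
  v23: re-runs because v21 82->326; v22 164->652; new result 978.
  v24: re-runs because v1 -8->-16; new result 16.
  v25: re-runs because v1 -8->-16; v24 8->16; new result 16.
  v26: re-runs because v23 246->978; v25 8->16; new result 16.
  v27: re-runs because v26 8->16; v25 8->16; new result 16.
  v29: re-runs because v14 -164->-652; v26 8->16; new result -636.
  v31: re-runs because v27 8->16; v29 -156->-636; new result 652.

v31 now evaluates to 652.
Run set: v1, v3, v4, v6, v8, v9, v11, v12, v13, v14, v15, v16, v17, v19, v20, v21, v22, v23, v24, v25, v26, v27, v29, v31 (24 run).
Changed values: in3, v1, v3, v4, v6, v8, v9, v11, v12, v13, v14, v15, v16, v17, v19, v20, v21, v22, v23, v24, v25, v26, v27, v29, v31.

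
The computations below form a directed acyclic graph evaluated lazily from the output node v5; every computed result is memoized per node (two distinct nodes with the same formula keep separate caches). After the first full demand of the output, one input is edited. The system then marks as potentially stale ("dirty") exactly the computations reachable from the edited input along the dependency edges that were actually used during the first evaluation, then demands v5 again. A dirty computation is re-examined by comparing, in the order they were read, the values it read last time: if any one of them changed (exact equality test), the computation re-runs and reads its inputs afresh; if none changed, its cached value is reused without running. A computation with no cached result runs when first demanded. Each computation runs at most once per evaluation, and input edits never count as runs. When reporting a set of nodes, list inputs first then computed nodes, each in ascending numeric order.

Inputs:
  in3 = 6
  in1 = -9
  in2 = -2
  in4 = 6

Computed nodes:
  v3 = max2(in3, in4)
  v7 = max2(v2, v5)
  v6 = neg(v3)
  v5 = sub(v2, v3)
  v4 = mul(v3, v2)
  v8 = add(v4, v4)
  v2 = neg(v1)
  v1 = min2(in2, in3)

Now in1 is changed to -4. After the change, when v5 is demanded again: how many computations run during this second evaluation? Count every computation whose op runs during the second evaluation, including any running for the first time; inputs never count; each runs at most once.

0 computations run: none.
Note the shortcut — nothing in the graph depends on in1 at all, so no recomputation happens.

First demand of the output computes:
  v1 = min2(-2, 6) = -2
  v2 = neg(-2) = 2
  v3 = max2(6, 6) = 6
  v5 = sub(2, 6) = -4

After the edit, cleaning proceeds:
  no node depends on in1 at all; the second demand re-runs nothing.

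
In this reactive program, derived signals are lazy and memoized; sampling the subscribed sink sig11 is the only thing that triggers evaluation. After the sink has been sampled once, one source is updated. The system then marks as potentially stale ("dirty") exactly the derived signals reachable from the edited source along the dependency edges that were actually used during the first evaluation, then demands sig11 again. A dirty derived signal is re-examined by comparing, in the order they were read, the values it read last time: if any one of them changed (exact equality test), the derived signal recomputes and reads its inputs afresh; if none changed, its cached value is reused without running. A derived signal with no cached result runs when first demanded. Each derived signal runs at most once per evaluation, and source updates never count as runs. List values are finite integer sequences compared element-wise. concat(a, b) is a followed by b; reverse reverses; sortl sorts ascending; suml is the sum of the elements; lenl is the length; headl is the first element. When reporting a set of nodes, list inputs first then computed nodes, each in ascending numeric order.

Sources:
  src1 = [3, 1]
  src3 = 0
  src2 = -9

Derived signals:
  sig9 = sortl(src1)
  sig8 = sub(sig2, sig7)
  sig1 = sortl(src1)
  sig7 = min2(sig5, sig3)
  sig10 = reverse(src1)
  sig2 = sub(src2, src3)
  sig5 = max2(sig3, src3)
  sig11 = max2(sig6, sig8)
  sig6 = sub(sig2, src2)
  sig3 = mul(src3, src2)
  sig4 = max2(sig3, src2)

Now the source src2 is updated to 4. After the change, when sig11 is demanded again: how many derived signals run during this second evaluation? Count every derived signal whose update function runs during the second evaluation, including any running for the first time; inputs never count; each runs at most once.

5 derived signals run: sig2, sig3, sig6, sig8, sig11.
Note where the cutoff bites: sig5 is checked, finds nothing changed, and keeps its cache.

First demand of the output computes:
  sig2 = sub(-9, 0) = -9
  sig3 = mul(0, -9) = 0
  sig5 = max2(0, 0) = 0
  sig6 = sub(-9, -9) = 0
  sig7 = min2(0, 0) = 0
  sig8 = sub(-9, 0) = -9
  sig11 = max2(0, -9) = 0

After the edit, cleaning proceeds:
  sig2: a read changed (src2 -9->4) — executes, giving 4.
  sig3: a read changed (src2 -9->4) — executes, giving 0 — identical to its old value.
  sig5: dirty, but its reads are unchanged (sig3 unchanged, src3 unchanged); cached 0 stands.
  sig6: a read changed (sig2 -9->4; src2 -9->4) — executes, giving 0 — identical to its old value.
  sig7: dirty, but its reads are unchanged (sig5 unchanged, sig3 unchanged); cached 0 stands.
  sig8: a read changed (sig2 -9->4) — executes, giving 4.
  sig11: a read changed (sig8 -9->4) — executes, giving 4.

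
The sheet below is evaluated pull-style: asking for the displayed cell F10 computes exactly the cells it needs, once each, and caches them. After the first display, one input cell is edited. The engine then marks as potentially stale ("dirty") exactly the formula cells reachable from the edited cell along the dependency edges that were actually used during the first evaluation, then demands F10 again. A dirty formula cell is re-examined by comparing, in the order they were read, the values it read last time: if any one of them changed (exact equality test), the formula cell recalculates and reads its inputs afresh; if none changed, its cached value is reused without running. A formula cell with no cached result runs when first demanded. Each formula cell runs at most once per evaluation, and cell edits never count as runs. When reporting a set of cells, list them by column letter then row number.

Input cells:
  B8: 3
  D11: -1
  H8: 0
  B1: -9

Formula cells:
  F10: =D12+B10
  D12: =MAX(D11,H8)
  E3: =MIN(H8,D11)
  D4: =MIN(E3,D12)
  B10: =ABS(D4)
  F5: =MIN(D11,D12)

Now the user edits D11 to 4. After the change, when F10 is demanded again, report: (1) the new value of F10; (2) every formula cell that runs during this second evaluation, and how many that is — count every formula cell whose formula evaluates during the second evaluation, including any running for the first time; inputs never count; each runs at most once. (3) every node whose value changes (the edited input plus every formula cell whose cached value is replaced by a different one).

Demanding F10 again yields 4.
5 formula cells run: B10, D4, D12, E3, F10.
The nodes whose values change: B10, D4, D11, D12, E3, F10.

First demand of the output computes:
  D12 = MAX(-1, 0) = 0
  E3 = MIN(0, -1) = -1
  D4 = MIN(-1, 0) = -1
  B10 = ABS(-1) = 1
  F10 = 0 + 1 = 1

After the edit, cleaning proceeds:
  D12: a read changed (D11 -1->4) — executes, giving 4.
  E3: a read changed (D11 -1->4) — executes, giving 0.
  D4: a read changed (E3 -1->0; D12 0->4) — executes, giving 0.
  B10: a read changed (D4 -1->0) — executes, giving 0.
  F10: a read changed (D12 0->4; B10 1->0) — executes, giving 4.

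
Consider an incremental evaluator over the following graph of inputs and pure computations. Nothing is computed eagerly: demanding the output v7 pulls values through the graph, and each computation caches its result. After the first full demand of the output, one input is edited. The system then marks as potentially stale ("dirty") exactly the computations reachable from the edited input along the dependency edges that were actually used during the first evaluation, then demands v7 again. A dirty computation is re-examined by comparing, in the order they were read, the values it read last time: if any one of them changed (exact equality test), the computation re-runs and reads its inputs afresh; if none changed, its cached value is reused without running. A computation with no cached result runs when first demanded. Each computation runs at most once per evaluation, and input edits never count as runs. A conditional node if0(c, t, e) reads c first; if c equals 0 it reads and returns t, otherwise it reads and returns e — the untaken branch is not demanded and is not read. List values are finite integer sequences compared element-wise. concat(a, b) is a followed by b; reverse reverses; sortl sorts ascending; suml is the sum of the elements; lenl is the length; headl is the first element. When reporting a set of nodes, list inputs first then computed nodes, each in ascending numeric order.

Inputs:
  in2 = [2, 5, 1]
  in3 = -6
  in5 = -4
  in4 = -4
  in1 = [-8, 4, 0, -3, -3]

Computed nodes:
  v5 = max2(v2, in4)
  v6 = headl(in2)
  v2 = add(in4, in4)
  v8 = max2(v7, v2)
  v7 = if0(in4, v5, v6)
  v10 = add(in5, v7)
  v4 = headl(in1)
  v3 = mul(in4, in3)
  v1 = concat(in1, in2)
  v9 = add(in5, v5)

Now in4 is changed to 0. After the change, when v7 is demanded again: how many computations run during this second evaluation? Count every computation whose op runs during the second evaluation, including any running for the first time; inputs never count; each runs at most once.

Initial pass — values computed on the first demand:
  v6 = headl([2, 5, 1]) = 2
  v7 = if0(in4=-4 -> else branch v6) = 2

Second demand — change propagation:
  v2: newly demanded (no cache) — executes and yields 0.
  v5: newly demanded (no cache) — executes and yields 0.
  v7: re-runs because in4 -4->0; new result 0.

The important point: the flipped condition pulls in fresh nodes; v2, v5 run for the first time.

Run set: v2, v5, v7 (3 run).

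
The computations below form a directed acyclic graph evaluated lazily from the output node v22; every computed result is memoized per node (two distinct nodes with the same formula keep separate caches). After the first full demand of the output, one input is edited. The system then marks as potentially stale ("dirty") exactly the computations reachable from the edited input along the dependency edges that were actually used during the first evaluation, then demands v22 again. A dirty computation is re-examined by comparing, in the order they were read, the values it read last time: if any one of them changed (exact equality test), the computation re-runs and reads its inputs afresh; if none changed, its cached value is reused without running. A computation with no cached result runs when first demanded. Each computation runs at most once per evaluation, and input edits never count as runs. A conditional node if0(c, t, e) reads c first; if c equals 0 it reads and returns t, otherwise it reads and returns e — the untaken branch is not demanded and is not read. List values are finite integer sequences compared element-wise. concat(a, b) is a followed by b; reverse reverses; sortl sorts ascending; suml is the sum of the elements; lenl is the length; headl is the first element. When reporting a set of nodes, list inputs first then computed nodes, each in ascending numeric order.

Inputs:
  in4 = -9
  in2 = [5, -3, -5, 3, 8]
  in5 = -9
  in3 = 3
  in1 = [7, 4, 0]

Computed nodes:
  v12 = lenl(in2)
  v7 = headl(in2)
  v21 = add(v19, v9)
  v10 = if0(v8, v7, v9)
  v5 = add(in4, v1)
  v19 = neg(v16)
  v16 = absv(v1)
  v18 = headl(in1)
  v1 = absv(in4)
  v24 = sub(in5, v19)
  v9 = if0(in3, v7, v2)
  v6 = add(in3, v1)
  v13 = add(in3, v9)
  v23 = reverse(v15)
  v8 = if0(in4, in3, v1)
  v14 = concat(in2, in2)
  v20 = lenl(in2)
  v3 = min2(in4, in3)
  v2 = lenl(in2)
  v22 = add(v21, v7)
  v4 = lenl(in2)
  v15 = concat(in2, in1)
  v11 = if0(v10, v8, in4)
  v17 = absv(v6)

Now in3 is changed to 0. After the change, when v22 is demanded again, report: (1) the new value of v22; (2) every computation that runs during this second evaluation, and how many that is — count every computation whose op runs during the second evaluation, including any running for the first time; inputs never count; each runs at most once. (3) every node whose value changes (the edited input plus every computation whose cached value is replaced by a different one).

Demanding v22 again yields 1.
1 computations run: v9.
The nodes whose values change: in3.
Note the absorption at v9: it re-runs yet its value is the same, leaving the output's value untouched.

First demand of the output computes:
  v1 = absv(-9) = 9
  v2 = lenl([5, -3, -5, 3, 8]) = 5
  v7 = headl([5, -3, -5, 3, 8]) = 5
  v9 = if0(in3=3 -> else branch v2) = 5
  v16 = absv(9) = 9
  v19 = neg(9) = -9
  v21 = add(-9, 5) = -4
  v22 = add(-4, 5) = 1

After the edit, cleaning proceeds:
  v9: a read changed (in3 3->0) — executes, giving 5 — identical to its old value.
  v21: dirty, but its reads are unchanged (v19 unchanged, v9 unchanged); cached -4 stands.
  v22: dirty, but its reads are unchanged (v21 unchanged, v7 unchanged); cached 1 stands.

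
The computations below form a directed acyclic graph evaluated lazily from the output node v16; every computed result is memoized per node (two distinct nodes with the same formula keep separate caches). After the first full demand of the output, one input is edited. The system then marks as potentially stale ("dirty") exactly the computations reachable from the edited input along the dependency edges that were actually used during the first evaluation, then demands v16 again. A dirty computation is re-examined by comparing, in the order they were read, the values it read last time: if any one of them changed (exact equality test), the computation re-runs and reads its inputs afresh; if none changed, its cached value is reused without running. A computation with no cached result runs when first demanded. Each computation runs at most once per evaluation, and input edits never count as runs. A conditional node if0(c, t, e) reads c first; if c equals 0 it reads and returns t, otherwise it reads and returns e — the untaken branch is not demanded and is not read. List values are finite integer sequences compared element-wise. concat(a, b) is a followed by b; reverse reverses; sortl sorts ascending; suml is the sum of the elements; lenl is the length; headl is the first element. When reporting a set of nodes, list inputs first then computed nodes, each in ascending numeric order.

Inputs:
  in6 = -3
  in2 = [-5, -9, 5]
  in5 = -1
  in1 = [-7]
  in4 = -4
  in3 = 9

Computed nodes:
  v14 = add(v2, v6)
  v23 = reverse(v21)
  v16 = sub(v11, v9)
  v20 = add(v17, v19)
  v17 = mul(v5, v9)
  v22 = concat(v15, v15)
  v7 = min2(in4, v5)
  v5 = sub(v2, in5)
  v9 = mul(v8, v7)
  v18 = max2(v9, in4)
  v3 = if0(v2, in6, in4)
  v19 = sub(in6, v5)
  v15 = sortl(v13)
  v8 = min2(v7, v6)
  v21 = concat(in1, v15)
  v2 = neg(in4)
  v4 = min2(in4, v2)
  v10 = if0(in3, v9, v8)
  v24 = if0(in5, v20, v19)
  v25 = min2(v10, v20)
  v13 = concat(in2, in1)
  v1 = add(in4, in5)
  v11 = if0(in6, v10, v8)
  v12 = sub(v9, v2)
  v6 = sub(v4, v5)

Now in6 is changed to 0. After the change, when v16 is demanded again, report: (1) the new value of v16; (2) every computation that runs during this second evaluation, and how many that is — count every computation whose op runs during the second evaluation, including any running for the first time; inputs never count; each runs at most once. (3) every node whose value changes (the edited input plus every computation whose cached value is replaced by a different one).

First demand of the output computes:
  v2 = neg(-4) = 4
  v4 = min2(-4, 4) = -4
  v5 = sub(4, -1) = 5
  v6 = sub(-4, 5) = -9
  v7 = min2(-4, 5) = -4
  v8 = min2(-4, -9) = -9
  v9 = mul(-9, -4) = 36
  v11 = if0(in6=-3 -> else branch v8) = -9
  v16 = sub(-9, 36) = -45

After the edit, cleaning proceeds:
  v10: had never run; runs now, result -9.
  v11: a read changed (in6 -3->0) — executes, giving -9 — identical to its old value.
  v16: dirty, but its reads are unchanged (v11 unchanged, v9 unchanged); cached -45 stands.

Note the branch switch — v10 had no cache and runs now for the first time.

Demanding v16 again yields -45.
2 computations run: v10, v11.
The nodes whose values change: in6.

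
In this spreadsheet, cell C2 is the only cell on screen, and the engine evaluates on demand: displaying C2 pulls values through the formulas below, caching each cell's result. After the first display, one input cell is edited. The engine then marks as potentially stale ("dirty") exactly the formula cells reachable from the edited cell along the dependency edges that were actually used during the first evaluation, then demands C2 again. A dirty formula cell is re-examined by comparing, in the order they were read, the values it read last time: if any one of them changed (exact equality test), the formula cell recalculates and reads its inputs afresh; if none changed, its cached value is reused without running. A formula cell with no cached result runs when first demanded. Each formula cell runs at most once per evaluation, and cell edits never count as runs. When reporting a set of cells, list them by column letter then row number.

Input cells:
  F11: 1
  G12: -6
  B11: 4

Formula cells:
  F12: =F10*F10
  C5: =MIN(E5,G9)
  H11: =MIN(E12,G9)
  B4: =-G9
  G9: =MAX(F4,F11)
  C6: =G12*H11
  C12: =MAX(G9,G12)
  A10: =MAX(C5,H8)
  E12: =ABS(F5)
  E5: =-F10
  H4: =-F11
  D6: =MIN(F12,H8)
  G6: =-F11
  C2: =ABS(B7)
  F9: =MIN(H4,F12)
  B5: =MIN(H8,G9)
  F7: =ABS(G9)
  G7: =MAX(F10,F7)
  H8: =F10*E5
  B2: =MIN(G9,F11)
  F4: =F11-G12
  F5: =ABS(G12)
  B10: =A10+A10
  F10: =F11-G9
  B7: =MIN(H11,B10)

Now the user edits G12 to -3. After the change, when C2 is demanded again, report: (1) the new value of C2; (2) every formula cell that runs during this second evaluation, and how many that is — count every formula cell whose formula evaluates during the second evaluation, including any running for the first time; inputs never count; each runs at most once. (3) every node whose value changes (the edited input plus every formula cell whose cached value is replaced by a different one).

Initial pass — values computed on the first demand:
  F4 = 1 - -6 = 7
  F5 = ABS(-6) = 6
  E12 = ABS(6) = 6
  G9 = MAX(7, 1) = 7
  F10 = 1 - 7 = -6
  E5 = -(-6) = 6
  C5 = MIN(6, 7) = 6
  H8 = -6 * 6 = -36
  A10 = MAX(6, -36) = 6
  B10 = 6 + 6 = 12
  H11 = MIN(6, 7) = 6
  B7 = MIN(6, 12) = 6
  C2 = ABS(6) = 6

Second demand — change propagation:
  F4: re-runs because G12 -6->-3; new result 4.
  F5: re-runs because G12 -6->-3; new result 3.
  E12: re-runs because F5 6->3; new result 3.
  G9: re-runs because F4 7->4; new result 4.
  F10: re-runs because G9 7->4; new result -3.
  E5: re-runs because F10 -6->-3; new result 3.
  C5: re-runs because E5 6->3; G9 7->4; new result 3.
  H8: re-runs because F10 -6->-3; E5 6->3; new result -9.
  A10: re-runs because C5 6->3; H8 -36->-9; new result 3.
  B10: re-runs because A10 6->3; A10 6->3; new result 6.
  H11: re-runs because E12 6->3; G9 7->4; new result 3.
  B7: re-runs because H11 6->3; B10 12->6; new result 3.
  C2: re-runs because B7 6->3; new result 3.

C2 now evaluates to 3.
Run set: A10, B7, B10, C2, C5, E5, E12, F4, F5, F10, G9, H8, H11 (13 run).
Changed values: A10, B7, B10, C2, C5, E5, E12, F4, F5, F10, G9, G12, H8, H11.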